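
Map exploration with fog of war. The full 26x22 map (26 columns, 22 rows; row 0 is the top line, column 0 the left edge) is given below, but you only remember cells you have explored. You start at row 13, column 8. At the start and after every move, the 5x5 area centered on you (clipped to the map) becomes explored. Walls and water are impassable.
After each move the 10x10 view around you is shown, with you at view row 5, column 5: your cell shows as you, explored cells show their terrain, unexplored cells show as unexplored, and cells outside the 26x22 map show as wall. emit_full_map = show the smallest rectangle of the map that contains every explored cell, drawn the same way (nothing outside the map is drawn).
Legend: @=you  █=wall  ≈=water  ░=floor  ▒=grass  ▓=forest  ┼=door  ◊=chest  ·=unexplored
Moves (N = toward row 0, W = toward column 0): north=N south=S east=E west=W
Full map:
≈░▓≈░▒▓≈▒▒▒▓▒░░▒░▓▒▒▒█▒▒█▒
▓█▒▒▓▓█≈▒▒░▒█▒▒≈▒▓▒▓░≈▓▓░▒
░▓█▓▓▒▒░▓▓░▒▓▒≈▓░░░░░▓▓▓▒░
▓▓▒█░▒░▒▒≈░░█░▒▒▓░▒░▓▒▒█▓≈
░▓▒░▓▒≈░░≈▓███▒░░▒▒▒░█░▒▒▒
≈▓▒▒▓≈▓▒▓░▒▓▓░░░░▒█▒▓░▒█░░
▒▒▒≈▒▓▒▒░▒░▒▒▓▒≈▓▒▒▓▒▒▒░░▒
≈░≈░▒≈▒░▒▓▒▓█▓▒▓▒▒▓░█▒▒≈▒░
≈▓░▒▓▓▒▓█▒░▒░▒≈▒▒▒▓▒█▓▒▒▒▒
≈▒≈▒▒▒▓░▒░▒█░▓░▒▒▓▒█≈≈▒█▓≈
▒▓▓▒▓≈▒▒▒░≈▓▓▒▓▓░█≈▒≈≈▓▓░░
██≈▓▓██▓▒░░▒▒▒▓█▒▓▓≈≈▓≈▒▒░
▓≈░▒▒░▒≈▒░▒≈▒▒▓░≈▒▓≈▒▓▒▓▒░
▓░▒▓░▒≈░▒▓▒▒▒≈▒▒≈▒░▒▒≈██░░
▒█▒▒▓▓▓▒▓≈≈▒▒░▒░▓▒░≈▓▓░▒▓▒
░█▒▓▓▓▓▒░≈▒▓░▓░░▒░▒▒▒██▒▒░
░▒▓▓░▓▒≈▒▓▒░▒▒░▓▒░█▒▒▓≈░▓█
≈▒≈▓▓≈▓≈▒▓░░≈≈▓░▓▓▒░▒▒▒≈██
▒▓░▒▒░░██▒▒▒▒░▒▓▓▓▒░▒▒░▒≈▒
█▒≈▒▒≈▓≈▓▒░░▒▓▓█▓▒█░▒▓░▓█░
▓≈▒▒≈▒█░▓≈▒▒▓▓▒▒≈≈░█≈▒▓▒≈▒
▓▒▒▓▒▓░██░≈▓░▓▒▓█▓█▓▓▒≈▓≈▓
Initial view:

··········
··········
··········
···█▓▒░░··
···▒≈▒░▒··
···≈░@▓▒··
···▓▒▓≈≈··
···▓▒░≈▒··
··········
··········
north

··········
··········
··········
···▒▒▒░≈··
···█▓▒░░··
···▒≈@░▒··
···≈░▒▓▒··
···▓▒▓≈≈··
···▓▒░≈▒··
··········

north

··········
··········
··········
···▓░▒░▒··
···▒▒▒░≈··
···█▓@░░··
···▒≈▒░▒··
···≈░▒▓▒··
···▓▒▓≈≈··
···▓▒░≈▒··

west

··········
··········
··········
···▒▓░▒░▒·
···≈▒▒▒░≈·
···██@▒░░·
···░▒≈▒░▒·
···▒≈░▒▓▒·
····▓▒▓≈≈·
····▓▒░≈▒·

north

··········
··········
··········
···▓▒▓█▒··
···▒▓░▒░▒·
···≈▒@▒░≈·
···██▓▒░░·
···░▒≈▒░▒·
···▒≈░▒▓▒·
····▓▒▓≈≈·

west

··········
··········
··········
···▓▓▒▓█▒·
···▒▒▓░▒░▒
···▓≈@▒▒░≈
···▓██▓▒░░
···▒░▒≈▒░▒
····▒≈░▒▓▒
·····▓▒▓≈≈

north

··········
··········
··········
···▒≈▒░▒··
···▓▓▒▓█▒·
···▒▒@░▒░▒
···▓≈▒▒▒░≈
···▓██▓▒░░
···▒░▒≈▒░▒
····▒≈░▒▓▒

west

··········
··········
··········
···░▒≈▒░▒·
···▒▓▓▒▓█▒
···▒▒@▓░▒░
···▒▓≈▒▒▒░
···▓▓██▓▒░
····▒░▒≈▒░
·····▒≈░▒▓

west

█·········
█·········
█·········
█··≈░▒≈▒░▒
█··░▒▓▓▒▓█
█··≈▒@▒▓░▒
█··▓▒▓≈▒▒▒
█··≈▓▓██▓▒
█····▒░▒≈▒
█·····▒≈░▒

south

█·········
█·········
█··≈░▒≈▒░▒
█··░▒▓▓▒▓█
█··≈▒▒▒▓░▒
█··▓▒@≈▒▒▒
█··≈▓▓██▓▒
█··░▒▒░▒≈▒
█·····▒≈░▒
█······▓▒▓

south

█·········
█··≈░▒≈▒░▒
█··░▒▓▓▒▓█
█··≈▒▒▒▓░▒
█··▓▒▓≈▒▒▒
█··≈▓@██▓▒
█··░▒▒░▒≈▒
█··▒▓░▒≈░▒
█······▓▒▓
█······▓▒░

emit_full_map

≈░▒≈▒░▒··
░▒▓▓▒▓█▒·
≈▒▒▒▓░▒░▒
▓▒▓≈▒▒▒░≈
≈▓@██▓▒░░
░▒▒░▒≈▒░▒
▒▓░▒≈░▒▓▒
····▓▒▓≈≈
····▓▒░≈▒

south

█··≈░▒≈▒░▒
█··░▒▓▓▒▓█
█··≈▒▒▒▓░▒
█··▓▒▓≈▒▒▒
█··≈▓▓██▓▒
█··░▒@░▒≈▒
█··▒▓░▒≈░▒
█··▒▒▓▓▓▒▓
█······▓▒░
█·········

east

··≈░▒≈▒░▒·
··░▒▓▓▒▓█▒
··≈▒▒▒▓░▒░
··▓▒▓≈▒▒▒░
··≈▓▓██▓▒░
··░▒▒@▒≈▒░
··▒▓░▒≈░▒▓
··▒▒▓▓▓▒▓≈
······▓▒░≈
··········

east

·≈░▒≈▒░▒··
·░▒▓▓▒▓█▒·
·≈▒▒▒▓░▒░▒
·▓▒▓≈▒▒▒░≈
·≈▓▓██▓▒░░
·░▒▒░@≈▒░▒
·▒▓░▒≈░▒▓▒
·▒▒▓▓▓▒▓≈≈
·····▓▒░≈▒
··········

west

··≈░▒≈▒░▒·
··░▒▓▓▒▓█▒
··≈▒▒▒▓░▒░
··▓▒▓≈▒▒▒░
··≈▓▓██▓▒░
··░▒▒@▒≈▒░
··▒▓░▒≈░▒▓
··▒▒▓▓▓▒▓≈
······▓▒░≈
··········

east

·≈░▒≈▒░▒··
·░▒▓▓▒▓█▒·
·≈▒▒▒▓░▒░▒
·▓▒▓≈▒▒▒░≈
·≈▓▓██▓▒░░
·░▒▒░@≈▒░▒
·▒▓░▒≈░▒▓▒
·▒▒▓▓▓▒▓≈≈
·····▓▒░≈▒
··········


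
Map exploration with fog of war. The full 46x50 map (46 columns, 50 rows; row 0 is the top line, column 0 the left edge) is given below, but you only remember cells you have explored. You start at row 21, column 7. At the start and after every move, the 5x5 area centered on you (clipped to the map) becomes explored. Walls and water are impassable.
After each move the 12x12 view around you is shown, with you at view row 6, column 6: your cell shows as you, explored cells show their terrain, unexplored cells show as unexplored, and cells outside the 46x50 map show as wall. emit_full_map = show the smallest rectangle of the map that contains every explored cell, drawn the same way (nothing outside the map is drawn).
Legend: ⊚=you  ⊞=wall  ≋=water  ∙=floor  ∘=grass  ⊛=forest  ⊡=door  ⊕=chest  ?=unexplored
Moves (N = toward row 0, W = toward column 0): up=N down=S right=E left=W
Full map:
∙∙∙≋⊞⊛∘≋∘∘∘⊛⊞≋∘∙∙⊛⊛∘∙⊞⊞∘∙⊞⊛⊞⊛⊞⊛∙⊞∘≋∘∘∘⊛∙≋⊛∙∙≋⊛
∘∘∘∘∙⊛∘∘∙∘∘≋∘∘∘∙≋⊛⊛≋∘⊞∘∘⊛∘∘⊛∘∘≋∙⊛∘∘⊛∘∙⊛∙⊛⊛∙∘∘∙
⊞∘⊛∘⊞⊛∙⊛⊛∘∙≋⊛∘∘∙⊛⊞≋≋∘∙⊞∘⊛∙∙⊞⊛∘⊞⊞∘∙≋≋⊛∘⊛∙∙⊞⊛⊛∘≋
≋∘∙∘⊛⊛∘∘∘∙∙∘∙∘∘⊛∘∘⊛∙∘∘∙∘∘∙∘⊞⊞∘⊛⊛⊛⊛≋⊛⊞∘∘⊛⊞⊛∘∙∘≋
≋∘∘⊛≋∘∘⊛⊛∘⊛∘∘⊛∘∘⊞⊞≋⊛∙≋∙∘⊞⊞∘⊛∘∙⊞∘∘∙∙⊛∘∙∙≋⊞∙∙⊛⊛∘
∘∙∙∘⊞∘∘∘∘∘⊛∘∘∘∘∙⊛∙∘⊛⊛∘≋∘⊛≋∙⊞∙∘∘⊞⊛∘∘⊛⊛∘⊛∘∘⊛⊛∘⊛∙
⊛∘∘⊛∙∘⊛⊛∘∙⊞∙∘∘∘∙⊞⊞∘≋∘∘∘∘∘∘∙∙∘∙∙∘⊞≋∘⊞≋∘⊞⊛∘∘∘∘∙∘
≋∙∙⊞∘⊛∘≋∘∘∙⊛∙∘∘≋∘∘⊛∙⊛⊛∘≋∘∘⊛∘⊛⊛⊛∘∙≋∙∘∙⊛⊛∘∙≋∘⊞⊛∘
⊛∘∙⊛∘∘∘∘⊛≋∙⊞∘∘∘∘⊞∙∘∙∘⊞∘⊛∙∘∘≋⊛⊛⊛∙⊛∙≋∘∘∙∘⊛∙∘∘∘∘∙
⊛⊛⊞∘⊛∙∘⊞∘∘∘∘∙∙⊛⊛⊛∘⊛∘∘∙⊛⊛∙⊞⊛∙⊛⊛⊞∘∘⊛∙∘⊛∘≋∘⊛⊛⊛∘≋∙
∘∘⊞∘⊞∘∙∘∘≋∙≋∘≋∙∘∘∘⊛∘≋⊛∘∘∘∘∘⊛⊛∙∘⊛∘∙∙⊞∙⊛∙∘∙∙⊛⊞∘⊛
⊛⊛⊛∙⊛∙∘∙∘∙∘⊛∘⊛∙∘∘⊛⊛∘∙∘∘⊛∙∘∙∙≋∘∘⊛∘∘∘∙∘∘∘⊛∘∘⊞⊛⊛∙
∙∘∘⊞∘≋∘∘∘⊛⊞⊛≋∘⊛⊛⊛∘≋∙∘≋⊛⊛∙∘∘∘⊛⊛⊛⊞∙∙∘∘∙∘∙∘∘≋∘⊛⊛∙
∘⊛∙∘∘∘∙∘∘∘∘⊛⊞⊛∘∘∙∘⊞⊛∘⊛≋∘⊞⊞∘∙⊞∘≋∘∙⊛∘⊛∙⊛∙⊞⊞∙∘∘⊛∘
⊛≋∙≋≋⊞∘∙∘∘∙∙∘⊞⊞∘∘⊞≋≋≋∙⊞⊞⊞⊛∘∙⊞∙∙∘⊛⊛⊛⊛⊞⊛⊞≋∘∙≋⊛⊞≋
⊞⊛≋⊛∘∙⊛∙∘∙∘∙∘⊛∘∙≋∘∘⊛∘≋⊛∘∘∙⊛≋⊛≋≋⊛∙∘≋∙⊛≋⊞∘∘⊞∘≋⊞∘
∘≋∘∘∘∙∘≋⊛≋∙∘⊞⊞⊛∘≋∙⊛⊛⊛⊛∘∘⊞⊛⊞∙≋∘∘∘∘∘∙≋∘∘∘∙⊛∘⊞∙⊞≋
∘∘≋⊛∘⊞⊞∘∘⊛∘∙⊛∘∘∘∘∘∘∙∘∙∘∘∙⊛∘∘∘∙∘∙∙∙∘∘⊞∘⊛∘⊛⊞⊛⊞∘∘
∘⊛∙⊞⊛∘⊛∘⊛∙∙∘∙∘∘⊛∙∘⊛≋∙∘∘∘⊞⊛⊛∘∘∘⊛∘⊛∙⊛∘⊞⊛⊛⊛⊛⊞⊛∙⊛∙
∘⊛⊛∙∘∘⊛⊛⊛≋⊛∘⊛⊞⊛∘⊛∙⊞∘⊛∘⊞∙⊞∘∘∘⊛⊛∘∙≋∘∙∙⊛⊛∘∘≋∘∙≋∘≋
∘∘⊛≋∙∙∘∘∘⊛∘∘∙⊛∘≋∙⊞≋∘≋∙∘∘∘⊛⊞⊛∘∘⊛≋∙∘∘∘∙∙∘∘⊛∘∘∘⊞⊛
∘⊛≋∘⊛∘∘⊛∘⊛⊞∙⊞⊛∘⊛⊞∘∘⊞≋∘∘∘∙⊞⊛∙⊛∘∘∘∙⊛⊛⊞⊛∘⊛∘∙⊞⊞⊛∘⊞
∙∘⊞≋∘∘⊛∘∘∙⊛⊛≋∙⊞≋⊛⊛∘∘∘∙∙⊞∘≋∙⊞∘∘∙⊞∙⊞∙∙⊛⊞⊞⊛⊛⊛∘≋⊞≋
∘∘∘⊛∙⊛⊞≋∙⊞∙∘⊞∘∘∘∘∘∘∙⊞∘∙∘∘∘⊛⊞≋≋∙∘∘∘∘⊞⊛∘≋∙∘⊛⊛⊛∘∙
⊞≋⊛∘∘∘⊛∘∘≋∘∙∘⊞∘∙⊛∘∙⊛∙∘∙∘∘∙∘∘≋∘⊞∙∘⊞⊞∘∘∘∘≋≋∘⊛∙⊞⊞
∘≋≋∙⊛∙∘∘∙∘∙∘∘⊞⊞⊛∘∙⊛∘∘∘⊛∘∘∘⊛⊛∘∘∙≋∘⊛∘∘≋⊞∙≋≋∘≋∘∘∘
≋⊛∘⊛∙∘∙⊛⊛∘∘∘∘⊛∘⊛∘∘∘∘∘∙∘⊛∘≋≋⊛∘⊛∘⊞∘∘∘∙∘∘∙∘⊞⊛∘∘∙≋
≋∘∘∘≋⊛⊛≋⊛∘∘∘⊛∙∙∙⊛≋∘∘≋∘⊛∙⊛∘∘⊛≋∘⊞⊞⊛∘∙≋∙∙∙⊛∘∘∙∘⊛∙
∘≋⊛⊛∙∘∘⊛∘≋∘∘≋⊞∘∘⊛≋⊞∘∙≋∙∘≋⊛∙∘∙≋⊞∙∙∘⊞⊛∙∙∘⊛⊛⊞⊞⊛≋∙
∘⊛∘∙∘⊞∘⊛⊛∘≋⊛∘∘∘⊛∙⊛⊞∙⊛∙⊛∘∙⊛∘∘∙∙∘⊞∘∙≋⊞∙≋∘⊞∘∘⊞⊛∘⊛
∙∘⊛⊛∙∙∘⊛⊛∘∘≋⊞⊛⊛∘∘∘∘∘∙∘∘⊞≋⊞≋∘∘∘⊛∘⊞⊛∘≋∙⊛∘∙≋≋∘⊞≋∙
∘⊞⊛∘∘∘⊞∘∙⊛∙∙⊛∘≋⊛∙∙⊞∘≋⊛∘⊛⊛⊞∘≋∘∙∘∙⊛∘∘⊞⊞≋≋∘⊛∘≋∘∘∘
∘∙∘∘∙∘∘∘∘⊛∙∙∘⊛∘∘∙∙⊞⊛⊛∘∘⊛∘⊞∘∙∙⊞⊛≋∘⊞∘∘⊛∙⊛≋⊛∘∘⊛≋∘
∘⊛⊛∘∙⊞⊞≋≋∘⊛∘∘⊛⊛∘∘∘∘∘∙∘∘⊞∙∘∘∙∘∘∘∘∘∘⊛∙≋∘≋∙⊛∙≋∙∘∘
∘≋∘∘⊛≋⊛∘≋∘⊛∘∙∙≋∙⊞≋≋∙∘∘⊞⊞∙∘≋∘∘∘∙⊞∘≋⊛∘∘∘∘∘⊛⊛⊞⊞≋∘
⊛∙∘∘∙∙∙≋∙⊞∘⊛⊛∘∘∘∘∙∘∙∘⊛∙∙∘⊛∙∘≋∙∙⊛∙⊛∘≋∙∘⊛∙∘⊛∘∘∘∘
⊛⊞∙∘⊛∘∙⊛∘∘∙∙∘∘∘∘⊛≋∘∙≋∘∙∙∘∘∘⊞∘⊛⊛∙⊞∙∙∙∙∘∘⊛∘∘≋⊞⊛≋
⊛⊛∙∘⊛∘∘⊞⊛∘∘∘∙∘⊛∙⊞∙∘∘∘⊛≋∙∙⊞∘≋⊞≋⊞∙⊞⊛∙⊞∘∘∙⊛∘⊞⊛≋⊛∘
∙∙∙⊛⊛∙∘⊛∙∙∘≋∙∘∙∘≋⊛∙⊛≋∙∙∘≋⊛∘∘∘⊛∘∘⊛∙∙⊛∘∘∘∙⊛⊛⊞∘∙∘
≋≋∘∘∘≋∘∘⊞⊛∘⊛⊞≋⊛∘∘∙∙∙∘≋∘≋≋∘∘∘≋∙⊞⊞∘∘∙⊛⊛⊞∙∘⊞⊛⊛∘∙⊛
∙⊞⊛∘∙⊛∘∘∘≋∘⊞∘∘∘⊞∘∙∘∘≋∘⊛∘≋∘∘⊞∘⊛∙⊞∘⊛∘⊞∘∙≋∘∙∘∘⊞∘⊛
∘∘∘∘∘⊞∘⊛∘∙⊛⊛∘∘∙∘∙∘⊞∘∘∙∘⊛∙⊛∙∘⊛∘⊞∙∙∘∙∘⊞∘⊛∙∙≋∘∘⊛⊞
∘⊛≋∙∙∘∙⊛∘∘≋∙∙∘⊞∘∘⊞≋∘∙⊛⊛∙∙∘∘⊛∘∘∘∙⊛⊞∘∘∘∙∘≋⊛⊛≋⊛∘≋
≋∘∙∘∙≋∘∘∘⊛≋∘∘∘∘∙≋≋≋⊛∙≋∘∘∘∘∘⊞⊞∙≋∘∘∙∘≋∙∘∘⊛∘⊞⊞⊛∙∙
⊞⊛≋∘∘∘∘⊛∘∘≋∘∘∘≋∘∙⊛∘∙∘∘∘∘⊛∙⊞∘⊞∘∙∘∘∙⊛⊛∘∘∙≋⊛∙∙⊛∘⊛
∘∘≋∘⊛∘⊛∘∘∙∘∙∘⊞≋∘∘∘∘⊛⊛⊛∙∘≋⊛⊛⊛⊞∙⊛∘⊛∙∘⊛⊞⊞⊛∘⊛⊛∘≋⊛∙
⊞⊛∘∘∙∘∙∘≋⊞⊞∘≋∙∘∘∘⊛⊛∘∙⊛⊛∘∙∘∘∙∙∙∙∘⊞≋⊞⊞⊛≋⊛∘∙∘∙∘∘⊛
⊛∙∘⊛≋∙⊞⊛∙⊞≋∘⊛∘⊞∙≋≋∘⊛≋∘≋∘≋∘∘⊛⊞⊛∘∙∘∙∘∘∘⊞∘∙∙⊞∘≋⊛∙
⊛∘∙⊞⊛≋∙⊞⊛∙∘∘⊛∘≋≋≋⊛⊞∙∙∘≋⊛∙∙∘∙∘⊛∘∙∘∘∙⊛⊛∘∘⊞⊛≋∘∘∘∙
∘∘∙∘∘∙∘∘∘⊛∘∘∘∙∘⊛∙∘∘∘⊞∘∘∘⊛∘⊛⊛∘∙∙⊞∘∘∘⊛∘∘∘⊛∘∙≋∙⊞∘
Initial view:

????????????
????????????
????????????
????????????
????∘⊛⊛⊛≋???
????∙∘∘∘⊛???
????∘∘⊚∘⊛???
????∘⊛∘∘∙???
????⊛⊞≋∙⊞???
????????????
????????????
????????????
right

????????????
????????????
????????????
????????????
???∘⊛⊛⊛≋⊛???
???∙∘∘∘⊛∘???
???∘∘⊛⊚⊛⊞???
???∘⊛∘∘∙⊛???
???⊛⊞≋∙⊞∙???
????????????
????????????
????????????

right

????????????
????????????
????????????
????????????
??∘⊛⊛⊛≋⊛∘???
??∙∘∘∘⊛∘∘???
??∘∘⊛∘⊚⊞∙???
??∘⊛∘∘∙⊛⊛???
??⊛⊞≋∙⊞∙∘???
????????????
????????????
????????????

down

????????????
????????????
????????????
??∘⊛⊛⊛≋⊛∘???
??∙∘∘∘⊛∘∘???
??∘∘⊛∘⊛⊞∙???
??∘⊛∘∘⊚⊛⊛???
??⊛⊞≋∙⊞∙∘???
????∘∘≋∘∙???
????????????
????????????
????????????

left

????????????
????????????
????????????
???∘⊛⊛⊛≋⊛∘??
???∙∘∘∘⊛∘∘??
???∘∘⊛∘⊛⊞∙??
???∘⊛∘⊚∙⊛⊛??
???⊛⊞≋∙⊞∙∘??
????⊛∘∘≋∘∙??
????????????
????????????
????????????

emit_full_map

∘⊛⊛⊛≋⊛∘
∙∘∘∘⊛∘∘
∘∘⊛∘⊛⊞∙
∘⊛∘⊚∙⊛⊛
⊛⊞≋∙⊞∙∘
?⊛∘∘≋∘∙

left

????????????
????????????
????????????
????∘⊛⊛⊛≋⊛∘?
????∙∘∘∘⊛∘∘?
????∘∘⊛∘⊛⊞∙?
????∘⊛⊚∘∙⊛⊛?
????⊛⊞≋∙⊞∙∘?
????∘⊛∘∘≋∘∙?
????????????
????????????
????????????

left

????????????
????????????
????????????
?????∘⊛⊛⊛≋⊛∘
????∙∙∘∘∘⊛∘∘
????⊛∘∘⊛∘⊛⊞∙
????∘∘⊚∘∘∙⊛⊛
????∙⊛⊞≋∙⊞∙∘
????∘∘⊛∘∘≋∘∙
????????????
????????????
????????????

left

⊞???????????
⊞???????????
⊞???????????
⊞?????∘⊛⊛⊛≋⊛
⊞???≋∙∙∘∘∘⊛∘
⊞???∘⊛∘∘⊛∘⊛⊞
⊞???≋∘⊚⊛∘∘∙⊛
⊞???⊛∙⊛⊞≋∙⊞∙
⊞???∘∘∘⊛∘∘≋∘
⊞???????????
⊞???????????
⊞???????????

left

⊞⊞??????????
⊞⊞??????????
⊞⊞??????????
⊞⊞?????∘⊛⊛⊛≋
⊞⊞??⊛≋∙∙∘∘∘⊛
⊞⊞??≋∘⊛∘∘⊛∘⊛
⊞⊞??⊞≋⊚∘⊛∘∘∙
⊞⊞??∘⊛∙⊛⊞≋∙⊞
⊞⊞??⊛∘∘∘⊛∘∘≋
⊞⊞??????????
⊞⊞??????????
⊞⊞??????????

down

⊞⊞??????????
⊞⊞??????????
⊞⊞?????∘⊛⊛⊛≋
⊞⊞??⊛≋∙∙∘∘∘⊛
⊞⊞??≋∘⊛∘∘⊛∘⊛
⊞⊞??⊞≋∘∘⊛∘∘∙
⊞⊞??∘⊛⊚⊛⊞≋∙⊞
⊞⊞??⊛∘∘∘⊛∘∘≋
⊞⊞??≋∙⊛∙∘???
⊞⊞??????????
⊞⊞??????????
⊞⊞??????????

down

⊞⊞??????????
⊞⊞?????∘⊛⊛⊛≋
⊞⊞??⊛≋∙∙∘∘∘⊛
⊞⊞??≋∘⊛∘∘⊛∘⊛
⊞⊞??⊞≋∘∘⊛∘∘∙
⊞⊞??∘⊛∙⊛⊞≋∙⊞
⊞⊞??⊛∘⊚∘⊛∘∘≋
⊞⊞??≋∙⊛∙∘???
⊞⊞??∘⊛∙∘∙???
⊞⊞??????????
⊞⊞??????????
⊞⊞??????????

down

⊞⊞?????∘⊛⊛⊛≋
⊞⊞??⊛≋∙∙∘∘∘⊛
⊞⊞??≋∘⊛∘∘⊛∘⊛
⊞⊞??⊞≋∘∘⊛∘∘∙
⊞⊞??∘⊛∙⊛⊞≋∙⊞
⊞⊞??⊛∘∘∘⊛∘∘≋
⊞⊞??≋∙⊚∙∘???
⊞⊞??∘⊛∙∘∙???
⊞⊞??∘∘≋⊛⊛???
⊞⊞??????????
⊞⊞??????????
⊞⊞??????????

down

⊞⊞??⊛≋∙∙∘∘∘⊛
⊞⊞??≋∘⊛∘∘⊛∘⊛
⊞⊞??⊞≋∘∘⊛∘∘∙
⊞⊞??∘⊛∙⊛⊞≋∙⊞
⊞⊞??⊛∘∘∘⊛∘∘≋
⊞⊞??≋∙⊛∙∘???
⊞⊞??∘⊛⊚∘∙???
⊞⊞??∘∘≋⊛⊛???
⊞⊞??⊛⊛∙∘∘???
⊞⊞??????????
⊞⊞??????????
⊞⊞??????????

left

⊞⊞⊞??⊛≋∙∙∘∘∘
⊞⊞⊞??≋∘⊛∘∘⊛∘
⊞⊞⊞??⊞≋∘∘⊛∘∘
⊞⊞⊞??∘⊛∙⊛⊞≋∙
⊞⊞⊞?≋⊛∘∘∘⊛∘∘
⊞⊞⊞?≋≋∙⊛∙∘??
⊞⊞⊞?⊛∘⊚∙∘∙??
⊞⊞⊞?∘∘∘≋⊛⊛??
⊞⊞⊞?≋⊛⊛∙∘∘??
⊞⊞⊞?????????
⊞⊞⊞?????????
⊞⊞⊞?????????

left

⊞⊞⊞⊞??⊛≋∙∙∘∘
⊞⊞⊞⊞??≋∘⊛∘∘⊛
⊞⊞⊞⊞??⊞≋∘∘⊛∘
⊞⊞⊞⊞??∘⊛∙⊛⊞≋
⊞⊞⊞⊞⊞≋⊛∘∘∘⊛∘
⊞⊞⊞⊞∘≋≋∙⊛∙∘?
⊞⊞⊞⊞≋⊛⊚⊛∙∘∙?
⊞⊞⊞⊞≋∘∘∘≋⊛⊛?
⊞⊞⊞⊞∘≋⊛⊛∙∘∘?
⊞⊞⊞⊞????????
⊞⊞⊞⊞????????
⊞⊞⊞⊞????????

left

⊞⊞⊞⊞⊞??⊛≋∙∙∘
⊞⊞⊞⊞⊞??≋∘⊛∘∘
⊞⊞⊞⊞⊞??⊞≋∘∘⊛
⊞⊞⊞⊞⊞??∘⊛∙⊛⊞
⊞⊞⊞⊞⊞⊞≋⊛∘∘∘⊛
⊞⊞⊞⊞⊞∘≋≋∙⊛∙∘
⊞⊞⊞⊞⊞≋⊚∘⊛∙∘∙
⊞⊞⊞⊞⊞≋∘∘∘≋⊛⊛
⊞⊞⊞⊞⊞∘≋⊛⊛∙∘∘
⊞⊞⊞⊞⊞???????
⊞⊞⊞⊞⊞???????
⊞⊞⊞⊞⊞???????

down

⊞⊞⊞⊞⊞??≋∘⊛∘∘
⊞⊞⊞⊞⊞??⊞≋∘∘⊛
⊞⊞⊞⊞⊞??∘⊛∙⊛⊞
⊞⊞⊞⊞⊞⊞≋⊛∘∘∘⊛
⊞⊞⊞⊞⊞∘≋≋∙⊛∙∘
⊞⊞⊞⊞⊞≋⊛∘⊛∙∘∙
⊞⊞⊞⊞⊞≋⊚∘∘≋⊛⊛
⊞⊞⊞⊞⊞∘≋⊛⊛∙∘∘
⊞⊞⊞⊞⊞∘⊛∘∙???
⊞⊞⊞⊞⊞???????
⊞⊞⊞⊞⊞???????
⊞⊞⊞⊞⊞???????

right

⊞⊞⊞⊞??≋∘⊛∘∘⊛
⊞⊞⊞⊞??⊞≋∘∘⊛∘
⊞⊞⊞⊞??∘⊛∙⊛⊞≋
⊞⊞⊞⊞⊞≋⊛∘∘∘⊛∘
⊞⊞⊞⊞∘≋≋∙⊛∙∘?
⊞⊞⊞⊞≋⊛∘⊛∙∘∙?
⊞⊞⊞⊞≋∘⊚∘≋⊛⊛?
⊞⊞⊞⊞∘≋⊛⊛∙∘∘?
⊞⊞⊞⊞∘⊛∘∙∘???
⊞⊞⊞⊞????????
⊞⊞⊞⊞????????
⊞⊞⊞⊞????????

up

⊞⊞⊞⊞??⊛≋∙∙∘∘
⊞⊞⊞⊞??≋∘⊛∘∘⊛
⊞⊞⊞⊞??⊞≋∘∘⊛∘
⊞⊞⊞⊞??∘⊛∙⊛⊞≋
⊞⊞⊞⊞⊞≋⊛∘∘∘⊛∘
⊞⊞⊞⊞∘≋≋∙⊛∙∘?
⊞⊞⊞⊞≋⊛⊚⊛∙∘∙?
⊞⊞⊞⊞≋∘∘∘≋⊛⊛?
⊞⊞⊞⊞∘≋⊛⊛∙∘∘?
⊞⊞⊞⊞∘⊛∘∙∘???
⊞⊞⊞⊞????????
⊞⊞⊞⊞????????

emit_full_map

?????∘⊛⊛⊛≋⊛∘
??⊛≋∙∙∘∘∘⊛∘∘
??≋∘⊛∘∘⊛∘⊛⊞∙
??⊞≋∘∘⊛∘∘∙⊛⊛
??∘⊛∙⊛⊞≋∙⊞∙∘
⊞≋⊛∘∘∘⊛∘∘≋∘∙
∘≋≋∙⊛∙∘?????
≋⊛⊚⊛∙∘∙?????
≋∘∘∘≋⊛⊛?????
∘≋⊛⊛∙∘∘?????
∘⊛∘∙∘???????


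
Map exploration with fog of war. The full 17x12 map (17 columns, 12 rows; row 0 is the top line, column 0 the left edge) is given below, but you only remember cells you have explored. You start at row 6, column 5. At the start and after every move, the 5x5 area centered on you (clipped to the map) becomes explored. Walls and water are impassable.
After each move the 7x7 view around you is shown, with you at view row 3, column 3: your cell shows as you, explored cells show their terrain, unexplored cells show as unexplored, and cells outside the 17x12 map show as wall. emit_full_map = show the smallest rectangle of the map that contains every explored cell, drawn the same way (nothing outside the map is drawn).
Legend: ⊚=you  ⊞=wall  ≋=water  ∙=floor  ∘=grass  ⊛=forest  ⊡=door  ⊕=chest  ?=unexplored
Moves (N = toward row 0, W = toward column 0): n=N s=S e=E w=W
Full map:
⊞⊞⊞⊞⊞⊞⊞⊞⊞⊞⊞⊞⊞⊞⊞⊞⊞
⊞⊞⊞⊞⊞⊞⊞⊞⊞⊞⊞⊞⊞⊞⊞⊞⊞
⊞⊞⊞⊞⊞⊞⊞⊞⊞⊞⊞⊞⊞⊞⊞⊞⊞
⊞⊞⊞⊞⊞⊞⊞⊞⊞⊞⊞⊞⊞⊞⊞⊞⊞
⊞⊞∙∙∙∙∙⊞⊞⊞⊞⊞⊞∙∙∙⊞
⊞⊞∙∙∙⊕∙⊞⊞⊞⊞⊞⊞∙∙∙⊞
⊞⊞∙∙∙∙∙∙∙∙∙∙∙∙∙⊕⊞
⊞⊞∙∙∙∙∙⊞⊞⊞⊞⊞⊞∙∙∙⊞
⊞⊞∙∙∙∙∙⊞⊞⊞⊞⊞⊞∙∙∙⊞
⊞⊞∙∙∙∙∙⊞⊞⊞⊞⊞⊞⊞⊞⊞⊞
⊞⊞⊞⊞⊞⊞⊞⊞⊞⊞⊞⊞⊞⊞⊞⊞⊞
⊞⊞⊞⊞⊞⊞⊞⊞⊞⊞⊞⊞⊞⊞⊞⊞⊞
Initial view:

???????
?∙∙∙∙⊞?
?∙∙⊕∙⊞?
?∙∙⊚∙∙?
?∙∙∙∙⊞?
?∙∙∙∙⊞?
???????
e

???????
∙∙∙∙⊞⊞?
∙∙⊕∙⊞⊞?
∙∙∙⊚∙∙?
∙∙∙∙⊞⊞?
∙∙∙∙⊞⊞?
???????

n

???????
?⊞⊞⊞⊞⊞?
∙∙∙∙⊞⊞?
∙∙⊕⊚⊞⊞?
∙∙∙∙∙∙?
∙∙∙∙⊞⊞?
∙∙∙∙⊞⊞?

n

???????
?⊞⊞⊞⊞⊞?
?⊞⊞⊞⊞⊞?
∙∙∙⊚⊞⊞?
∙∙⊕∙⊞⊞?
∙∙∙∙∙∙?
∙∙∙∙⊞⊞?

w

???????
?⊞⊞⊞⊞⊞⊞
?⊞⊞⊞⊞⊞⊞
?∙∙⊚∙⊞⊞
?∙∙⊕∙⊞⊞
?∙∙∙∙∙∙
?∙∙∙∙⊞⊞

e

???????
⊞⊞⊞⊞⊞⊞?
⊞⊞⊞⊞⊞⊞?
∙∙∙⊚⊞⊞?
∙∙⊕∙⊞⊞?
∙∙∙∙∙∙?
∙∙∙∙⊞⊞?

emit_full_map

⊞⊞⊞⊞⊞⊞
⊞⊞⊞⊞⊞⊞
∙∙∙⊚⊞⊞
∙∙⊕∙⊞⊞
∙∙∙∙∙∙
∙∙∙∙⊞⊞
∙∙∙∙⊞⊞

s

⊞⊞⊞⊞⊞⊞?
⊞⊞⊞⊞⊞⊞?
∙∙∙∙⊞⊞?
∙∙⊕⊚⊞⊞?
∙∙∙∙∙∙?
∙∙∙∙⊞⊞?
∙∙∙∙⊞⊞?

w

?⊞⊞⊞⊞⊞⊞
?⊞⊞⊞⊞⊞⊞
?∙∙∙∙⊞⊞
?∙∙⊚∙⊞⊞
?∙∙∙∙∙∙
?∙∙∙∙⊞⊞
?∙∙∙∙⊞⊞

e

⊞⊞⊞⊞⊞⊞?
⊞⊞⊞⊞⊞⊞?
∙∙∙∙⊞⊞?
∙∙⊕⊚⊞⊞?
∙∙∙∙∙∙?
∙∙∙∙⊞⊞?
∙∙∙∙⊞⊞?

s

⊞⊞⊞⊞⊞⊞?
∙∙∙∙⊞⊞?
∙∙⊕∙⊞⊞?
∙∙∙⊚∙∙?
∙∙∙∙⊞⊞?
∙∙∙∙⊞⊞?
???????

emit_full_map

⊞⊞⊞⊞⊞⊞
⊞⊞⊞⊞⊞⊞
∙∙∙∙⊞⊞
∙∙⊕∙⊞⊞
∙∙∙⊚∙∙
∙∙∙∙⊞⊞
∙∙∙∙⊞⊞


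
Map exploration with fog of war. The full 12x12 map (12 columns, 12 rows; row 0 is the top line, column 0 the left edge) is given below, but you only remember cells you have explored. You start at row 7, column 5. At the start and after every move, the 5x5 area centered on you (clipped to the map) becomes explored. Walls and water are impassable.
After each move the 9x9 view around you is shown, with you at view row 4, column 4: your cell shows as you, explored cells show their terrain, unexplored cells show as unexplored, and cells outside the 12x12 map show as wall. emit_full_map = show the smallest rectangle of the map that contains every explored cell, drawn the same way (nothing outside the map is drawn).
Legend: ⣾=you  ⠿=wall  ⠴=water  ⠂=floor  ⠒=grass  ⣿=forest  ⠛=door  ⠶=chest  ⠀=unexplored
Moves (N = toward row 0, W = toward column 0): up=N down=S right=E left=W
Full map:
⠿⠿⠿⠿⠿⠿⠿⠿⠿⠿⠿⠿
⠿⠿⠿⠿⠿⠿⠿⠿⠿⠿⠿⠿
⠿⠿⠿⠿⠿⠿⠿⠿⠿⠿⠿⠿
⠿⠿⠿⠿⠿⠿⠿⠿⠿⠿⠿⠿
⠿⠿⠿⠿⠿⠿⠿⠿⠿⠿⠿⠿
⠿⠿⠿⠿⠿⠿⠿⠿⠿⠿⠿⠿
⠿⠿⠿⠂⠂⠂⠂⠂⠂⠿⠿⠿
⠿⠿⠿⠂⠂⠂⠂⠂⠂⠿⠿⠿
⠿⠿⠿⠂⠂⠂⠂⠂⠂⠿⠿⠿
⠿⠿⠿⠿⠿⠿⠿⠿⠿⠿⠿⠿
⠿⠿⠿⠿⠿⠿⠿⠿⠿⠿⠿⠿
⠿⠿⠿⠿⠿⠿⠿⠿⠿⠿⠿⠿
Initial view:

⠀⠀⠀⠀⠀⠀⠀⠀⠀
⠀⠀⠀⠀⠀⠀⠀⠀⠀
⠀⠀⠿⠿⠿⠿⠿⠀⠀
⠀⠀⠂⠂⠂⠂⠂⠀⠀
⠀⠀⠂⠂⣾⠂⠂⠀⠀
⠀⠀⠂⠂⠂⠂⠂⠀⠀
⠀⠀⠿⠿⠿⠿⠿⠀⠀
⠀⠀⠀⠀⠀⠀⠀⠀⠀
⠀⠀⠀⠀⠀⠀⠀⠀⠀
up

⠀⠀⠀⠀⠀⠀⠀⠀⠀
⠀⠀⠀⠀⠀⠀⠀⠀⠀
⠀⠀⠿⠿⠿⠿⠿⠀⠀
⠀⠀⠿⠿⠿⠿⠿⠀⠀
⠀⠀⠂⠂⣾⠂⠂⠀⠀
⠀⠀⠂⠂⠂⠂⠂⠀⠀
⠀⠀⠂⠂⠂⠂⠂⠀⠀
⠀⠀⠿⠿⠿⠿⠿⠀⠀
⠀⠀⠀⠀⠀⠀⠀⠀⠀

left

⠀⠀⠀⠀⠀⠀⠀⠀⠀
⠀⠀⠀⠀⠀⠀⠀⠀⠀
⠀⠀⠿⠿⠿⠿⠿⠿⠀
⠀⠀⠿⠿⠿⠿⠿⠿⠀
⠀⠀⠿⠂⣾⠂⠂⠂⠀
⠀⠀⠿⠂⠂⠂⠂⠂⠀
⠀⠀⠿⠂⠂⠂⠂⠂⠀
⠀⠀⠀⠿⠿⠿⠿⠿⠀
⠀⠀⠀⠀⠀⠀⠀⠀⠀

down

⠀⠀⠀⠀⠀⠀⠀⠀⠀
⠀⠀⠿⠿⠿⠿⠿⠿⠀
⠀⠀⠿⠿⠿⠿⠿⠿⠀
⠀⠀⠿⠂⠂⠂⠂⠂⠀
⠀⠀⠿⠂⣾⠂⠂⠂⠀
⠀⠀⠿⠂⠂⠂⠂⠂⠀
⠀⠀⠿⠿⠿⠿⠿⠿⠀
⠀⠀⠀⠀⠀⠀⠀⠀⠀
⠀⠀⠀⠀⠀⠀⠀⠀⠀

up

⠀⠀⠀⠀⠀⠀⠀⠀⠀
⠀⠀⠀⠀⠀⠀⠀⠀⠀
⠀⠀⠿⠿⠿⠿⠿⠿⠀
⠀⠀⠿⠿⠿⠿⠿⠿⠀
⠀⠀⠿⠂⣾⠂⠂⠂⠀
⠀⠀⠿⠂⠂⠂⠂⠂⠀
⠀⠀⠿⠂⠂⠂⠂⠂⠀
⠀⠀⠿⠿⠿⠿⠿⠿⠀
⠀⠀⠀⠀⠀⠀⠀⠀⠀

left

⠿⠀⠀⠀⠀⠀⠀⠀⠀
⠿⠀⠀⠀⠀⠀⠀⠀⠀
⠿⠀⠿⠿⠿⠿⠿⠿⠿
⠿⠀⠿⠿⠿⠿⠿⠿⠿
⠿⠀⠿⠿⣾⠂⠂⠂⠂
⠿⠀⠿⠿⠂⠂⠂⠂⠂
⠿⠀⠿⠿⠂⠂⠂⠂⠂
⠿⠀⠀⠿⠿⠿⠿⠿⠿
⠿⠀⠀⠀⠀⠀⠀⠀⠀

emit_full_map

⠿⠿⠿⠿⠿⠿⠿
⠿⠿⠿⠿⠿⠿⠿
⠿⠿⣾⠂⠂⠂⠂
⠿⠿⠂⠂⠂⠂⠂
⠿⠿⠂⠂⠂⠂⠂
⠀⠿⠿⠿⠿⠿⠿

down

⠿⠀⠀⠀⠀⠀⠀⠀⠀
⠿⠀⠿⠿⠿⠿⠿⠿⠿
⠿⠀⠿⠿⠿⠿⠿⠿⠿
⠿⠀⠿⠿⠂⠂⠂⠂⠂
⠿⠀⠿⠿⣾⠂⠂⠂⠂
⠿⠀⠿⠿⠂⠂⠂⠂⠂
⠿⠀⠿⠿⠿⠿⠿⠿⠿
⠿⠀⠀⠀⠀⠀⠀⠀⠀
⠿⠀⠀⠀⠀⠀⠀⠀⠀

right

⠀⠀⠀⠀⠀⠀⠀⠀⠀
⠀⠿⠿⠿⠿⠿⠿⠿⠀
⠀⠿⠿⠿⠿⠿⠿⠿⠀
⠀⠿⠿⠂⠂⠂⠂⠂⠀
⠀⠿⠿⠂⣾⠂⠂⠂⠀
⠀⠿⠿⠂⠂⠂⠂⠂⠀
⠀⠿⠿⠿⠿⠿⠿⠿⠀
⠀⠀⠀⠀⠀⠀⠀⠀⠀
⠀⠀⠀⠀⠀⠀⠀⠀⠀

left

⠿⠀⠀⠀⠀⠀⠀⠀⠀
⠿⠀⠿⠿⠿⠿⠿⠿⠿
⠿⠀⠿⠿⠿⠿⠿⠿⠿
⠿⠀⠿⠿⠂⠂⠂⠂⠂
⠿⠀⠿⠿⣾⠂⠂⠂⠂
⠿⠀⠿⠿⠂⠂⠂⠂⠂
⠿⠀⠿⠿⠿⠿⠿⠿⠿
⠿⠀⠀⠀⠀⠀⠀⠀⠀
⠿⠀⠀⠀⠀⠀⠀⠀⠀

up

⠿⠀⠀⠀⠀⠀⠀⠀⠀
⠿⠀⠀⠀⠀⠀⠀⠀⠀
⠿⠀⠿⠿⠿⠿⠿⠿⠿
⠿⠀⠿⠿⠿⠿⠿⠿⠿
⠿⠀⠿⠿⣾⠂⠂⠂⠂
⠿⠀⠿⠿⠂⠂⠂⠂⠂
⠿⠀⠿⠿⠂⠂⠂⠂⠂
⠿⠀⠿⠿⠿⠿⠿⠿⠿
⠿⠀⠀⠀⠀⠀⠀⠀⠀

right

⠀⠀⠀⠀⠀⠀⠀⠀⠀
⠀⠀⠀⠀⠀⠀⠀⠀⠀
⠀⠿⠿⠿⠿⠿⠿⠿⠀
⠀⠿⠿⠿⠿⠿⠿⠿⠀
⠀⠿⠿⠂⣾⠂⠂⠂⠀
⠀⠿⠿⠂⠂⠂⠂⠂⠀
⠀⠿⠿⠂⠂⠂⠂⠂⠀
⠀⠿⠿⠿⠿⠿⠿⠿⠀
⠀⠀⠀⠀⠀⠀⠀⠀⠀

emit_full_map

⠿⠿⠿⠿⠿⠿⠿
⠿⠿⠿⠿⠿⠿⠿
⠿⠿⠂⣾⠂⠂⠂
⠿⠿⠂⠂⠂⠂⠂
⠿⠿⠂⠂⠂⠂⠂
⠿⠿⠿⠿⠿⠿⠿

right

⠀⠀⠀⠀⠀⠀⠀⠀⠀
⠀⠀⠀⠀⠀⠀⠀⠀⠀
⠿⠿⠿⠿⠿⠿⠿⠀⠀
⠿⠿⠿⠿⠿⠿⠿⠀⠀
⠿⠿⠂⠂⣾⠂⠂⠀⠀
⠿⠿⠂⠂⠂⠂⠂⠀⠀
⠿⠿⠂⠂⠂⠂⠂⠀⠀
⠿⠿⠿⠿⠿⠿⠿⠀⠀
⠀⠀⠀⠀⠀⠀⠀⠀⠀

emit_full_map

⠿⠿⠿⠿⠿⠿⠿
⠿⠿⠿⠿⠿⠿⠿
⠿⠿⠂⠂⣾⠂⠂
⠿⠿⠂⠂⠂⠂⠂
⠿⠿⠂⠂⠂⠂⠂
⠿⠿⠿⠿⠿⠿⠿


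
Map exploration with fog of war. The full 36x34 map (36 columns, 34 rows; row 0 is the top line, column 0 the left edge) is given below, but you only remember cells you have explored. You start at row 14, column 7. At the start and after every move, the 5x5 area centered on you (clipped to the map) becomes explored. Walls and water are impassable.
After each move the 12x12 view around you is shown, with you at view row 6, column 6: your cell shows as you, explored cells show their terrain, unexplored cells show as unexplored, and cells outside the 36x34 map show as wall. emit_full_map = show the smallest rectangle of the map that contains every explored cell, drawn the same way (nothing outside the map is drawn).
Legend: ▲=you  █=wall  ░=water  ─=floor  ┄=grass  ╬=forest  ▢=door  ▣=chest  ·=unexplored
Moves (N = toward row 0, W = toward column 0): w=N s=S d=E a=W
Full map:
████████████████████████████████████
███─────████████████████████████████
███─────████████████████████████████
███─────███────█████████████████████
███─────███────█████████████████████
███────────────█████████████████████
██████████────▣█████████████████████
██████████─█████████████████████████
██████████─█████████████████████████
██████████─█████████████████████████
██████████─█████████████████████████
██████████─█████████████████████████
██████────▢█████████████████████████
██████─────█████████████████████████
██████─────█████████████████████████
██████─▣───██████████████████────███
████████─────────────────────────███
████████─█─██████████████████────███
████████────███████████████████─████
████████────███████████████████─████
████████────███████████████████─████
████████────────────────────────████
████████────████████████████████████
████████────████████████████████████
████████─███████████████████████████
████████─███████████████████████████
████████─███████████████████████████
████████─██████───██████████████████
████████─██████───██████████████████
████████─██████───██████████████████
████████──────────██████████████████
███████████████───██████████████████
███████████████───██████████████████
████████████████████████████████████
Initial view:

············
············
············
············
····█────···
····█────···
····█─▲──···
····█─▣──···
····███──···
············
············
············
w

············
············
············
············
····█████···
····█────···
····█─▲──···
····█────···
····█─▣──···
····███──···
············
············

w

············
············
············
············
····█████···
····█████···
····█─▲──···
····█────···
····█────···
····█─▣──···
····███──···
············

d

············
············
············
············
···█████─···
···█████─···
···█──▲─▢···
···█─────···
···█─────···
···█─▣──····
···███──····
············

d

············
············
············
············
··█████─█···
··█████─█···
··█───▲▢█···
··█─────█···
··█─────█···
··█─▣──·····
··███──·····
············

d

············
············
············
············
·█████─██···
·█████─██···
·█────▲██···
·█─────██···
·█─────██···
·█─▣──······
·███──······
············

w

············
············
············
············
····██─██···
·█████─██···
·█████▲██···
·█────▢██···
·█─────██···
·█─────██···
·█─▣──······
·███──······

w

············
············
············
············
····██─██···
····██─██···
·█████▲██···
·█████─██···
·█────▢██···
·█─────██···
·█─────██···
·█─▣──······

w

············
············
············
············
····██─██···
····██─██···
····██▲██···
·█████─██···
·█████─██···
·█────▢██···
·█─────██···
·█─────██···

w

············
············
············
············
····██───···
····██─██···
····██▲██···
····██─██···
·█████─██···
·█████─██···
·█────▢██···
·█─────██···

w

············
············
············
············
····─────···
····██───···
····██▲██···
····██─██···
····██─██···
·█████─██···
·█████─██···
·█────▢██···

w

············
············
············
············
····███──···
····─────···
····██▲──···
····██─██···
····██─██···
····██─██···
·█████─██···
·█████─██···

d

············
············
············
············
···███───···
···──────···
···██─▲──···
···██─███···
···██─███···
···██─██····
█████─██····
█████─██····

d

············
············
············
············
··███────···
··───────···
··██──▲─▣···
··██─████···
··██─████···
··██─██·····
████─██·····
████─██·····

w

████████████
············
············
············
····█────···
··███────···
··────▲──···
··██────▣···
··██─████···
··██─████···
··██─██·····
████─██·····

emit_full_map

·····█────
···███────
···────▲──
···██────▣
···██─████
···██─████
···██─██··
█████─██··
█████─██··
█────▢██··
█─────██··
█─────██··
█─▣──·····
███──·····

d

████████████
············
············
············
···█────█···
·███────█···
·─────▲─█···
·██────▣█···
·██─█████···
·██─████····
·██─██······
███─██······

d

████████████
············
············
············
··█────██···
███────██···
──────▲██···
██────▣██···
██─██████···
██─████·····
██─██·······
██─██·······

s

············
············
············
··█────██···
███────██···
───────██···
██────▲██···
██─██████···
██─██████···
██─██·······
██─██·······
██─██·······

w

████████████
············
············
············
··█────██···
███────██···
──────▲██···
██────▣██···
██─██████···
██─██████···
██─██·······
██─██·······

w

████████████
████████████
············
············
····█████···
··█────██···
███───▲██···
───────██···
██────▣██···
██─██████···
██─██████···
██─██·······

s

████████████
············
············
····█████···
··█────██···
███────██···
──────▲██···
██────▣██···
██─██████···
██─██████···
██─██·······
██─██·······

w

████████████
████████████
············
············
····█████···
··█────██···
███───▲██···
───────██···
██────▣██···
██─██████···
██─██████···
██─██·······

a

████████████
████████████
············
············
····██████··
···█────██··
·███──▲─██··
·───────██··
·██────▣██··
·██─██████··
·██─██████··
·██─██······

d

████████████
████████████
············
············
···██████···
··█────██···
███───▲██···
───────██···
██────▣██···
██─██████···
██─██████···
██─██·······

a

████████████
████████████
············
············
····██████··
···█────██··
·███──▲─██··
·───────██··
·██────▣██··
·██─██████··
·██─██████··
·██─██······

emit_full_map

······██████
·····█────██
···███──▲─██
···───────██
···██────▣██
···██─██████
···██─██████
···██─██····
█████─██····
█████─██····
█────▢██····
█─────██····
█─────██····
█─▣──·······
███──·······
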